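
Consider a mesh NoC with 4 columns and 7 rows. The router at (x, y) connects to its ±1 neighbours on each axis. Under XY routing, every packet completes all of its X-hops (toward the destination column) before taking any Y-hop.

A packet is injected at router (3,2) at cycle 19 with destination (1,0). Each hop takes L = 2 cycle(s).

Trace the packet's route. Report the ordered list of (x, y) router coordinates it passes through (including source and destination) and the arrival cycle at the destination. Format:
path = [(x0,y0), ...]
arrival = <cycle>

[0] x=3 y=2 t=19
[1] x=2 y=2 t=21 →W
[2] x=1 y=2 t=23 →W
[3] x=1 y=1 t=25 →S
[4] x=1 y=0 t=27 →S

path = [(3,2), (2,2), (1,2), (1,1), (1,0)]
arrival = 27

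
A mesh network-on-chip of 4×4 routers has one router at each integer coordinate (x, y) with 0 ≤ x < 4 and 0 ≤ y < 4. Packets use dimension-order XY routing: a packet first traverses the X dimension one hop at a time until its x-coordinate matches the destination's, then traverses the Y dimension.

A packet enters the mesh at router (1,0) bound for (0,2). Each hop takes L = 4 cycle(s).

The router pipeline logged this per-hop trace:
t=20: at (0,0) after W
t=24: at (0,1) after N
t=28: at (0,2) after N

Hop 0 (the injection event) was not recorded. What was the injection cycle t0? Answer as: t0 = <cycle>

The first recorded entry is hop 1 at cycle 20.
Subtract one hop: t0 = 20 − 4 = 16.

t0 = 16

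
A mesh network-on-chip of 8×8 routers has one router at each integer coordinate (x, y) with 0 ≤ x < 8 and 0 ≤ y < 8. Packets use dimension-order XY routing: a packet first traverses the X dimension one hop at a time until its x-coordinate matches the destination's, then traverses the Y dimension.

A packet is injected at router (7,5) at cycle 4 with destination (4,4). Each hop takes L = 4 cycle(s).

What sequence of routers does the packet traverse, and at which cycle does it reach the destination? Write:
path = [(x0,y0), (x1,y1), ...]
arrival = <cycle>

  0. router=(7,5) cycle=4 (inject)
  1. router=(6,5) cycle=8 dir=W
  2. router=(5,5) cycle=12 dir=W
  3. router=(4,5) cycle=16 dir=W
  4. router=(4,4) cycle=20 dir=S

path = [(7,5), (6,5), (5,5), (4,5), (4,4)]
arrival = 20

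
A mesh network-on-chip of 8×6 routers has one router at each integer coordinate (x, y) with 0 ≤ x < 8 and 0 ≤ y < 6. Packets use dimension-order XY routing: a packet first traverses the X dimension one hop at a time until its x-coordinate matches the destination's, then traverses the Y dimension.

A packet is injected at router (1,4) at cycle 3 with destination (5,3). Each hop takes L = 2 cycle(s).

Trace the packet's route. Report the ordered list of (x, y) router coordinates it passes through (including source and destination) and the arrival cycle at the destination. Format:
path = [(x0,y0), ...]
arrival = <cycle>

#0 — 1,4 | c3
#1 — 2,4 | c5 | E
#2 — 3,4 | c7 | E
#3 — 4,4 | c9 | E
#4 — 5,4 | c11 | E
#5 — 5,3 | c13 | S

path = [(1,4), (2,4), (3,4), (4,4), (5,4), (5,3)]
arrival = 13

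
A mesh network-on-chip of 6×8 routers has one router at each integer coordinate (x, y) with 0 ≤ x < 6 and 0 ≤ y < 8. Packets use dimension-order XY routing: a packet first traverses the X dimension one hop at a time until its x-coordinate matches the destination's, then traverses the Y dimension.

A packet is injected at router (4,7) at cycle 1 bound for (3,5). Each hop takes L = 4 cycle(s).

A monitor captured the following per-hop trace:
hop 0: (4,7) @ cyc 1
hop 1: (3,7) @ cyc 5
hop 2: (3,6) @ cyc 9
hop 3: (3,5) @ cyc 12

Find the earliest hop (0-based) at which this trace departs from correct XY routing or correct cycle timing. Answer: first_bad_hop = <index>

[1] (-1,+0) / 4c ⇒ ok
[2] (+0,-1) / 4c ⇒ ok
[3] (+0,-1) / 3c ⇒ BAD: Δcyc=3≠L

first_bad_hop = 3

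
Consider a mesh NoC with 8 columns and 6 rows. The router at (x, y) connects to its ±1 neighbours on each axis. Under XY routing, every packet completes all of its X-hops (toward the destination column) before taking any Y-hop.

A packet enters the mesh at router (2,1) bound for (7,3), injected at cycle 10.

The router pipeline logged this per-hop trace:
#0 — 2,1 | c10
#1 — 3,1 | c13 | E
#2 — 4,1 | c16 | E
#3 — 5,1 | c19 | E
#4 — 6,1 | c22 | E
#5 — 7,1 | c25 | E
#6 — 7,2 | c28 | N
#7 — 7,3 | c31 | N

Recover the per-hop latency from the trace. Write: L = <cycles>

L = 3

Between hops 0 and 1 the cycle counter advances 13 − 10 = 3.
That increment is L by definition: L = 3.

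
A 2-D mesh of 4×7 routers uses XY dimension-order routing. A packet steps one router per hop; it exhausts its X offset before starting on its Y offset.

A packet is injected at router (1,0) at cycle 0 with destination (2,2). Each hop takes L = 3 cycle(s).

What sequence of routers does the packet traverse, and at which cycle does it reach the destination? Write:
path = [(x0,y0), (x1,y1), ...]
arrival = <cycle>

path = [(1,0), (2,0), (2,1), (2,2)]
arrival = 9

t=0: at (1,0)
t=3: at (2,0) after E
t=6: at (2,1) after N
t=9: at (2,2) after N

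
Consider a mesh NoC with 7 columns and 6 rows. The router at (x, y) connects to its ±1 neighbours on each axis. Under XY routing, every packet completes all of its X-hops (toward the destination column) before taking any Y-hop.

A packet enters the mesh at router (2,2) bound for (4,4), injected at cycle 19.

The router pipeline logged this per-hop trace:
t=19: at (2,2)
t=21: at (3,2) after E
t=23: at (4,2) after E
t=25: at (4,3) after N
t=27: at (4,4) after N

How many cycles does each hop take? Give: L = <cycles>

L = 2

From hop 0 (19) to hop 1 (21): +2 cycles.
That increment is L by definition: L = 2.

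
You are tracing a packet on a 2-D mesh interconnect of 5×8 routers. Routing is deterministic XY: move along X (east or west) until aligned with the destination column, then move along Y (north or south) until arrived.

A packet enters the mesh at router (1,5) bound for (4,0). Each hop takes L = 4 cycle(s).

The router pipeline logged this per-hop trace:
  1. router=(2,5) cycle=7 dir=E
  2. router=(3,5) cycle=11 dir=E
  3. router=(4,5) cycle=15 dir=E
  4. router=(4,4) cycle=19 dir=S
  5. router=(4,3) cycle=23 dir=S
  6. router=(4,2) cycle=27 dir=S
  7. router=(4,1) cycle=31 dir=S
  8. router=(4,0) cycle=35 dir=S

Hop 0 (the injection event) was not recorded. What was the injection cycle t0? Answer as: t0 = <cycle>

t0 = 3

The first recorded entry is hop 1 at cycle 7.
So t0 = 7 − 1·4 = 3.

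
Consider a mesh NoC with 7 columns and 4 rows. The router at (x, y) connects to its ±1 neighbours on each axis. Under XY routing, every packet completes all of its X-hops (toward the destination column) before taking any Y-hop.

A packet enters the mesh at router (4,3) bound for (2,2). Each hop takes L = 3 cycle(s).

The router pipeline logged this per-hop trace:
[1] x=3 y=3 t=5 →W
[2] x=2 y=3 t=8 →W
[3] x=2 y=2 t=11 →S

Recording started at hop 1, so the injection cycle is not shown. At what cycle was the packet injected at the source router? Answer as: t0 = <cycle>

t0 = 2

The first recorded entry is hop 1 at cycle 5.
Subtract one hop: t0 = 5 − 3 = 2.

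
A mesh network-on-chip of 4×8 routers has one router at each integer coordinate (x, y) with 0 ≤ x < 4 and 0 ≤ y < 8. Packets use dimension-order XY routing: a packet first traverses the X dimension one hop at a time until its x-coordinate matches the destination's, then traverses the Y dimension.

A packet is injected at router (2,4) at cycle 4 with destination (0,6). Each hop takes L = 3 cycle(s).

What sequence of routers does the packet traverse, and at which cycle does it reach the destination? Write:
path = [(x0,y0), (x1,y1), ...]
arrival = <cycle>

src (2,4)  cyc=4
W→(1,4)  cyc=7
W→(0,4)  cyc=10
N→(0,5)  cyc=13
N→(0,6)  cyc=16

path = [(2,4), (1,4), (0,4), (0,5), (0,6)]
arrival = 16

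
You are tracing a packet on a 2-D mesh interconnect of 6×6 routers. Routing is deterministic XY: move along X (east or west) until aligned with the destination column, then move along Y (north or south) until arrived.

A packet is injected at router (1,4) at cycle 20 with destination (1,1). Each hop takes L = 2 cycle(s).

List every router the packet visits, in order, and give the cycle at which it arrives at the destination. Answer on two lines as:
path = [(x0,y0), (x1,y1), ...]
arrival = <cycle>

hop 0: (1,4) @ cyc 20
hop 1: (1,3) @ cyc 22  [S]
hop 2: (1,2) @ cyc 24  [S]
hop 3: (1,1) @ cyc 26  [S]

path = [(1,4), (1,3), (1,2), (1,1)]
arrival = 26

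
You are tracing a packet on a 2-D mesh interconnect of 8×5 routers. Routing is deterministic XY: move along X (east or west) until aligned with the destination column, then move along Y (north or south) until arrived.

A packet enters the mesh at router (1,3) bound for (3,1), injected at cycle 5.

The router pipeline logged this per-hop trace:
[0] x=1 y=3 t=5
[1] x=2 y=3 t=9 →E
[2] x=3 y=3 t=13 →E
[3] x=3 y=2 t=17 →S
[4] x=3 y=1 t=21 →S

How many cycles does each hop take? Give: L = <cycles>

Δcyc across hop 0→1: 9 − 5 = 4.
Per-hop latency L = Δcyc = 4.

L = 4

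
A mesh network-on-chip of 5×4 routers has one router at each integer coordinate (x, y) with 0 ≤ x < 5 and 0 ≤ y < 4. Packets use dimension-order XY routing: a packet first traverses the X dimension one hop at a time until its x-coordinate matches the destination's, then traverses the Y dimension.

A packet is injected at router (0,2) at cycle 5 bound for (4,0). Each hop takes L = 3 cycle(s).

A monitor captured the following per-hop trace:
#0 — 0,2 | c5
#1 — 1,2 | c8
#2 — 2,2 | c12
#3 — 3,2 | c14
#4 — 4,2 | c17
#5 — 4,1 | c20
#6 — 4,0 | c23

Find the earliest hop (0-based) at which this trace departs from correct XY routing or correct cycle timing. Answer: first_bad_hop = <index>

first_bad_hop = 2

check 1→ d=(1,0) cyc+3: ok
check 2→ d=(1,0) cyc+4: BAD: Δcyc=4≠L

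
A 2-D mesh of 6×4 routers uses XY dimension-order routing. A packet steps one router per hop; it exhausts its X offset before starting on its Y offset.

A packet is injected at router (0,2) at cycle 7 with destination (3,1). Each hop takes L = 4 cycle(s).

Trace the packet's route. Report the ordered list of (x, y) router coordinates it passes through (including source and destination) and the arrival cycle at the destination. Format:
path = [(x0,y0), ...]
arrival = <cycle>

path = [(0,2), (1,2), (2,2), (3,2), (3,1)]
arrival = 23

#0 — 0,2 | c7
#1 — 1,2 | c11 | E
#2 — 2,2 | c15 | E
#3 — 3,2 | c19 | E
#4 — 3,1 | c23 | S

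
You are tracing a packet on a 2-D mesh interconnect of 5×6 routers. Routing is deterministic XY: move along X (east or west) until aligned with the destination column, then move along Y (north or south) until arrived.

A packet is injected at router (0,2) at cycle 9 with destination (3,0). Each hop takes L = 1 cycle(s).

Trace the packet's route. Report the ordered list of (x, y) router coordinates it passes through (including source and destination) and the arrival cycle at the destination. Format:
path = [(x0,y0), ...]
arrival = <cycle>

path = [(0,2), (1,2), (2,2), (3,2), (3,1), (3,0)]
arrival = 14

hop 0: (0,2) @ cyc 9
hop 1: (1,2) @ cyc 10  [E]
hop 2: (2,2) @ cyc 11  [E]
hop 3: (3,2) @ cyc 12  [E]
hop 4: (3,1) @ cyc 13  [S]
hop 5: (3,0) @ cyc 14  [S]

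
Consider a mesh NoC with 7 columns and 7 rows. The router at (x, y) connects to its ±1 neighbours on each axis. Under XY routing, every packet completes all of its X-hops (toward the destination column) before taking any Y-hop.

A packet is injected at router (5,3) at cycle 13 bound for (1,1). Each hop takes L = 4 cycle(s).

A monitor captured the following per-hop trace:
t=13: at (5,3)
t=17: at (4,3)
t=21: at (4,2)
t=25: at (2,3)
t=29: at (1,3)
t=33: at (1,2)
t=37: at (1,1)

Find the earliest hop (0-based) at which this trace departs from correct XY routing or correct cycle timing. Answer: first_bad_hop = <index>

first_bad_hop = 2

[1] (-1,+0) / 4c ⇒ ok
[2] (+0,-1) / 4c ⇒ BAD: Y-move but x=4≠1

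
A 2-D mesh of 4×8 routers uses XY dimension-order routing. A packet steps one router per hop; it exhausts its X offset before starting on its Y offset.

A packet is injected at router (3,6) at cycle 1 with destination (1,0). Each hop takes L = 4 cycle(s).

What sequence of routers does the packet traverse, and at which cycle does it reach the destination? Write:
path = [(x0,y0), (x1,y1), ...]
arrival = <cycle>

  0. router=(3,6) cycle=1 (inject)
  1. router=(2,6) cycle=5 dir=W
  2. router=(1,6) cycle=9 dir=W
  3. router=(1,5) cycle=13 dir=S
  4. router=(1,4) cycle=17 dir=S
  5. router=(1,3) cycle=21 dir=S
  6. router=(1,2) cycle=25 dir=S
  7. router=(1,1) cycle=29 dir=S
  8. router=(1,0) cycle=33 dir=S

path = [(3,6), (2,6), (1,6), (1,5), (1,4), (1,3), (1,2), (1,1), (1,0)]
arrival = 33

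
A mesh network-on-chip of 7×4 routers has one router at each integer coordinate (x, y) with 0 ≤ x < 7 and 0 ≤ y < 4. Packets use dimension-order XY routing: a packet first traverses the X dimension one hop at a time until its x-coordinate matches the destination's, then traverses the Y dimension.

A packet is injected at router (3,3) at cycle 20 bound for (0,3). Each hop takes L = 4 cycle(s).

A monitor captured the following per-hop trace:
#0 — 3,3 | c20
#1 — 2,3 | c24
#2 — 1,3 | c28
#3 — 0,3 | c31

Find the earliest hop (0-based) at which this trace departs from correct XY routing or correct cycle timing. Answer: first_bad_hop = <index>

first_bad_hop = 3

[1] (-1,+0) / 4c ⇒ ok
[2] (-1,+0) / 4c ⇒ ok
[3] (-1,+0) / 3c ⇒ BAD: Δcyc=3≠L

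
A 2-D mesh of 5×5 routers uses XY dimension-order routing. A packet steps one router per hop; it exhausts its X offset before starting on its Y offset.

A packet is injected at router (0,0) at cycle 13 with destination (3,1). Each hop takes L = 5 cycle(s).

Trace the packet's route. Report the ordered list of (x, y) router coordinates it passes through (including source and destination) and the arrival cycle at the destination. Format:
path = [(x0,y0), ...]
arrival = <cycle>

path = [(0,0), (1,0), (2,0), (3,0), (3,1)]
arrival = 33

t=13: at (0,0)
t=18: at (1,0) after E
t=23: at (2,0) after E
t=28: at (3,0) after E
t=33: at (3,1) after N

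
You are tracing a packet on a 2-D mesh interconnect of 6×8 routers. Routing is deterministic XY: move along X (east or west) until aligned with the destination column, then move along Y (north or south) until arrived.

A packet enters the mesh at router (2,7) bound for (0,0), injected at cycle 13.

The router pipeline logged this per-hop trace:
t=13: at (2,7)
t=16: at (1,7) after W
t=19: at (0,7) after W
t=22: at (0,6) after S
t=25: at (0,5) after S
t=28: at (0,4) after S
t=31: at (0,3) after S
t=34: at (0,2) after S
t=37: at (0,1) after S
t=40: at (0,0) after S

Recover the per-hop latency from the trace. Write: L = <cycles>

cyc[1] − cyc[0] = 16 − 13 = 3.
Each hop adds L, hence L = 3.

L = 3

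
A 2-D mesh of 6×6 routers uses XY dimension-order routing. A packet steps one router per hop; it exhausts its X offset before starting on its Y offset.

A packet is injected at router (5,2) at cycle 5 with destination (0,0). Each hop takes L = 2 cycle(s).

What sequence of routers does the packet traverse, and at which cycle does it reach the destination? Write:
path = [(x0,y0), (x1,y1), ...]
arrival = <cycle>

  0. router=(5,2) cycle=5 (inject)
  1. router=(4,2) cycle=7 dir=W
  2. router=(3,2) cycle=9 dir=W
  3. router=(2,2) cycle=11 dir=W
  4. router=(1,2) cycle=13 dir=W
  5. router=(0,2) cycle=15 dir=W
  6. router=(0,1) cycle=17 dir=S
  7. router=(0,0) cycle=19 dir=S

path = [(5,2), (4,2), (3,2), (2,2), (1,2), (0,2), (0,1), (0,0)]
arrival = 19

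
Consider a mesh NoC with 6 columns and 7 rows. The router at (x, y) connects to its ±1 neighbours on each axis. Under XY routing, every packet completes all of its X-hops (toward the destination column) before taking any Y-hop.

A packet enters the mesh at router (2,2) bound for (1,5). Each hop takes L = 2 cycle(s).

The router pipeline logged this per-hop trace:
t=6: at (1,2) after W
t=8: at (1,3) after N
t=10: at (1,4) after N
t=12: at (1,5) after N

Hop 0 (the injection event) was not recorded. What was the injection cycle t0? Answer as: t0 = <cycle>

cyc[1] = 6 and cyc[k] = t0 + k·L for every k.
t0 = cyc[1] − L = 6 − 2 = 4.

t0 = 4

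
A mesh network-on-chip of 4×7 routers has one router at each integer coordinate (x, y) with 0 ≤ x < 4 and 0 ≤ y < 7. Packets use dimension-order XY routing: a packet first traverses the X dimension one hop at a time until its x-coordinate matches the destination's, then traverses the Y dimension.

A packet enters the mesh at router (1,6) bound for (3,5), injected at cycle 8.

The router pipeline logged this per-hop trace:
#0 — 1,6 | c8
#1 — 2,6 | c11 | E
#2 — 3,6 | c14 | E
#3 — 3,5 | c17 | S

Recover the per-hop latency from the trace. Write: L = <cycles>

cyc[1] − cyc[0] = 11 − 8 = 3.
Each hop adds L, hence L = 3.

L = 3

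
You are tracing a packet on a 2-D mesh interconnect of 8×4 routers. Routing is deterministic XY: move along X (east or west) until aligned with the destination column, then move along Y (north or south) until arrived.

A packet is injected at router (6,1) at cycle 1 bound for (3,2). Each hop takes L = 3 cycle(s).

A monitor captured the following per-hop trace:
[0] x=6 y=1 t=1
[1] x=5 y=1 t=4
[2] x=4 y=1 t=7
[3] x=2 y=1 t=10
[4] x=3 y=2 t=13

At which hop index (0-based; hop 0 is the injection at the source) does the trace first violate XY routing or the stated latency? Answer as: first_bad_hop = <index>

first_bad_hop = 3

  1: Δx=-1 Δy=+0 Δt=3 [ok]
  2: Δx=-1 Δy=+0 Δt=3 [ok]
  3: Δx=-2 Δy=+0 Δt=3 [BAD: non-unit step]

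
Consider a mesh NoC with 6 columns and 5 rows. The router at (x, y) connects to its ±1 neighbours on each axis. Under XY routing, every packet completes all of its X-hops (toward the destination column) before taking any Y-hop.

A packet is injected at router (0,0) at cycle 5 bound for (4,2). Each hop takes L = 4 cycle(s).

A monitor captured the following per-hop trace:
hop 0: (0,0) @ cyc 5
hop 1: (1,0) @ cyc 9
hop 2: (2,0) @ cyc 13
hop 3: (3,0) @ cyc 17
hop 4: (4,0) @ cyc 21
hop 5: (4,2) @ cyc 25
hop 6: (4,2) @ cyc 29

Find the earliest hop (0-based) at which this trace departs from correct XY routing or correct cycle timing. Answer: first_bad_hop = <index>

hop 1: step (+1,+0), +4 cyc — ok
hop 2: step (+1,+0), +4 cyc — ok
hop 3: step (+1,+0), +4 cyc — ok
hop 4: step (+1,+0), +4 cyc — ok
hop 5: step (+0,+2), +4 cyc — BAD: non-unit step

first_bad_hop = 5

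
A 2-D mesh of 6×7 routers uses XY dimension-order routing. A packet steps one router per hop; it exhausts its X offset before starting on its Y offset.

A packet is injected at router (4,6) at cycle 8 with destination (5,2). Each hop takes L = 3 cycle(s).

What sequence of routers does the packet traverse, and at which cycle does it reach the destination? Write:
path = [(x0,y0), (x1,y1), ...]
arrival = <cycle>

t=8: at (4,6)
t=11: at (5,6) after E
t=14: at (5,5) after S
t=17: at (5,4) after S
t=20: at (5,3) after S
t=23: at (5,2) after S

path = [(4,6), (5,6), (5,5), (5,4), (5,3), (5,2)]
arrival = 23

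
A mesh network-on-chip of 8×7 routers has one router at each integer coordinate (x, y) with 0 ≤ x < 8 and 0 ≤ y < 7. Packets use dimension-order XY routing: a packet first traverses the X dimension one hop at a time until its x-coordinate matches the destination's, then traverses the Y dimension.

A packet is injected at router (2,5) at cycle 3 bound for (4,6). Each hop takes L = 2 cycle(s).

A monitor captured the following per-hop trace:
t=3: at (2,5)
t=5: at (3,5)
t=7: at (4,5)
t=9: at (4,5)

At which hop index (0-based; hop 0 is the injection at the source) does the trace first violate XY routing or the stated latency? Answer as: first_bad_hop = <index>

first_bad_hop = 3

hop 1: step (+1,+0), +2 cyc — ok
hop 2: step (+1,+0), +2 cyc — ok
hop 3: step (+0,+0), +2 cyc — BAD: non-unit step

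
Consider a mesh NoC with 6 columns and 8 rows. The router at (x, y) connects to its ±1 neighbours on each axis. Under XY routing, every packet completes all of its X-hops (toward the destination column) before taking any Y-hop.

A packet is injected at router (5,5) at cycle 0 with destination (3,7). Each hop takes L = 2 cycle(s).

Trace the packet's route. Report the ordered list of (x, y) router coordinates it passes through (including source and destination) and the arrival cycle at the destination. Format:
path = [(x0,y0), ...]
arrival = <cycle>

#0 — 5,5 | c0
#1 — 4,5 | c2 | W
#2 — 3,5 | c4 | W
#3 — 3,6 | c6 | N
#4 — 3,7 | c8 | N

path = [(5,5), (4,5), (3,5), (3,6), (3,7)]
arrival = 8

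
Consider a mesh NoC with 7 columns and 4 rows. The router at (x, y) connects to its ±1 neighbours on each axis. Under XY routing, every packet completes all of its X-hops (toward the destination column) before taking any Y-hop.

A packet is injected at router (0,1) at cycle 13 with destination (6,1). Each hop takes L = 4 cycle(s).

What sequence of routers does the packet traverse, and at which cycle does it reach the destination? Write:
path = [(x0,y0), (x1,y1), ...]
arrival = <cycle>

path = [(0,1), (1,1), (2,1), (3,1), (4,1), (5,1), (6,1)]
arrival = 37

src (0,1)  cyc=13
E→(1,1)  cyc=17
E→(2,1)  cyc=21
E→(3,1)  cyc=25
E→(4,1)  cyc=29
E→(5,1)  cyc=33
E→(6,1)  cyc=37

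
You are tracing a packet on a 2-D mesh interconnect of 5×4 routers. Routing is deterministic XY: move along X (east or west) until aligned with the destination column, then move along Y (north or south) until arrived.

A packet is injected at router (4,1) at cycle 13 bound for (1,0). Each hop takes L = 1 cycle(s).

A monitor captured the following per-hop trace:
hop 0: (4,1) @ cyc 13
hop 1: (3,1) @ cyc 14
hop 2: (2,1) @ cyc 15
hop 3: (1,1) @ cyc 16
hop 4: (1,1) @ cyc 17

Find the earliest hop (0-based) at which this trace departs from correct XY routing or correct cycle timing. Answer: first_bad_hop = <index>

first_bad_hop = 4

hop 1: step (-1,+0), +1 cyc — ok
hop 2: step (-1,+0), +1 cyc — ok
hop 3: step (-1,+0), +1 cyc — ok
hop 4: step (+0,+0), +1 cyc — BAD: non-unit step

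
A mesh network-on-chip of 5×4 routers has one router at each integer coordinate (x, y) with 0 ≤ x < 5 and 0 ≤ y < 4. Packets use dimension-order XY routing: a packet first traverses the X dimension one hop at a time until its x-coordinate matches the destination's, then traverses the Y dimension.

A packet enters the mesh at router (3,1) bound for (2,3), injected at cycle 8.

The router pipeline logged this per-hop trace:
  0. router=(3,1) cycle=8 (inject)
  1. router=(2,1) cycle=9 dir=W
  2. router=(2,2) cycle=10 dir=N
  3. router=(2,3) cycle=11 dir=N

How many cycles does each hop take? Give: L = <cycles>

From hop 0 (8) to hop 1 (9): +1 cycles.
Per-hop latency L = Δcyc = 1.

L = 1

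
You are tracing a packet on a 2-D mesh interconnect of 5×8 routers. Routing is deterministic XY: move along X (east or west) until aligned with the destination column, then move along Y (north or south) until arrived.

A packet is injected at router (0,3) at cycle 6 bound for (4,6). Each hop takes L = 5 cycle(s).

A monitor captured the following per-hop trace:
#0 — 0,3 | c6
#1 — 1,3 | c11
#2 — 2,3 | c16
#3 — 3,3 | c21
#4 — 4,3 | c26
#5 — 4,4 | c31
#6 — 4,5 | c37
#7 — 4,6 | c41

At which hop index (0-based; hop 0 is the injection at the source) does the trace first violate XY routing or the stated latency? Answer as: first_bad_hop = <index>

first_bad_hop = 6

hop 1: step (+1,+0), +5 cyc — ok
hop 2: step (+1,+0), +5 cyc — ok
hop 3: step (+1,+0), +5 cyc — ok
hop 4: step (+1,+0), +5 cyc — ok
hop 5: step (+0,+1), +5 cyc — ok
hop 6: step (+0,+1), +6 cyc — BAD: Δcyc=6≠L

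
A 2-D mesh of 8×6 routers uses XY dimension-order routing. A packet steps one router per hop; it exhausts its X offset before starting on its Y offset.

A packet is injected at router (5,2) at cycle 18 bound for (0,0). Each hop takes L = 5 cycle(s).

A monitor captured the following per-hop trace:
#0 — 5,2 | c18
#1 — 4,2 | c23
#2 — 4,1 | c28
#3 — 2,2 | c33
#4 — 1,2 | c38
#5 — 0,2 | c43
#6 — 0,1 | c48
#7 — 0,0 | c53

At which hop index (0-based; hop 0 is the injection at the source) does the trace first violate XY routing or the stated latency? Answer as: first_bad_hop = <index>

first_bad_hop = 2

[1] (-1,+0) / 5c ⇒ ok
[2] (+0,-1) / 5c ⇒ BAD: Y-move but x=4≠0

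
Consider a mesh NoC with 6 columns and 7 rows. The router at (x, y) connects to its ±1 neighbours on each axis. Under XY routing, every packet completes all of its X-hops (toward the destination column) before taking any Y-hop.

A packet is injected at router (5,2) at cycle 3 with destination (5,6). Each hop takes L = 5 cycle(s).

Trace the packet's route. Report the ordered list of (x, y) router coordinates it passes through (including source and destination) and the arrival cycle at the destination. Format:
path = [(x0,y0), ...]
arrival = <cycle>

src (5,2)  cyc=3
N→(5,3)  cyc=8
N→(5,4)  cyc=13
N→(5,5)  cyc=18
N→(5,6)  cyc=23

path = [(5,2), (5,3), (5,4), (5,5), (5,6)]
arrival = 23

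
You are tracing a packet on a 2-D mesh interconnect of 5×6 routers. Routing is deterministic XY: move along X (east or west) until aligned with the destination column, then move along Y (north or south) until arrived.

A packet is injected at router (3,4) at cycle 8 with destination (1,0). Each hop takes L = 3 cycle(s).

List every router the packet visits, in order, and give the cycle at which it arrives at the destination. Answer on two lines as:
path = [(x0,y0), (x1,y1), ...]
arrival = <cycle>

src (3,4)  cyc=8
W→(2,4)  cyc=11
W→(1,4)  cyc=14
S→(1,3)  cyc=17
S→(1,2)  cyc=20
S→(1,1)  cyc=23
S→(1,0)  cyc=26

path = [(3,4), (2,4), (1,4), (1,3), (1,2), (1,1), (1,0)]
arrival = 26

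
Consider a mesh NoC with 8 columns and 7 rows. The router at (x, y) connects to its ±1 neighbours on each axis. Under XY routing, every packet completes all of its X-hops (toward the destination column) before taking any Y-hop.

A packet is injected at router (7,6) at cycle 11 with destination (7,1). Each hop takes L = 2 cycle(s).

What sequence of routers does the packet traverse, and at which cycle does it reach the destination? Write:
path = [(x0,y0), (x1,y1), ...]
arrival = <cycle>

path = [(7,6), (7,5), (7,4), (7,3), (7,2), (7,1)]
arrival = 21

#0 — 7,6 | c11
#1 — 7,5 | c13 | S
#2 — 7,4 | c15 | S
#3 — 7,3 | c17 | S
#4 — 7,2 | c19 | S
#5 — 7,1 | c21 | S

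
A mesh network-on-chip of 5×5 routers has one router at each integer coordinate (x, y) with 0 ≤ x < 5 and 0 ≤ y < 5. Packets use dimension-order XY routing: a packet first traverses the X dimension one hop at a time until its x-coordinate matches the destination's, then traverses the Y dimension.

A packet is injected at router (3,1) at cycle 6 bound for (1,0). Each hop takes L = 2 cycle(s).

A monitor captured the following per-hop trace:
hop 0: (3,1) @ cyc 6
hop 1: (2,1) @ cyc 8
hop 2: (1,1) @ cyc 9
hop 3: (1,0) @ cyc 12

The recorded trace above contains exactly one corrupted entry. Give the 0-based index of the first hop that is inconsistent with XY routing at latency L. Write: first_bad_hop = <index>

  1: Δx=-1 Δy=+0 Δt=2 [ok]
  2: Δx=-1 Δy=+0 Δt=1 [BAD: Δcyc=1≠L]

first_bad_hop = 2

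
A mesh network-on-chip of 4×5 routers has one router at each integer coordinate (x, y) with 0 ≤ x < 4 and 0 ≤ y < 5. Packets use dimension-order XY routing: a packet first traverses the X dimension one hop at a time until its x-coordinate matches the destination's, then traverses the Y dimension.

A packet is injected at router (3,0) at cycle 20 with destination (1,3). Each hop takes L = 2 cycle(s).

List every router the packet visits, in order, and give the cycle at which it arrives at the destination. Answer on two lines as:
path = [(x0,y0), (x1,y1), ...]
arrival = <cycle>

path = [(3,0), (2,0), (1,0), (1,1), (1,2), (1,3)]
arrival = 30

  0. router=(3,0) cycle=20 (inject)
  1. router=(2,0) cycle=22 dir=W
  2. router=(1,0) cycle=24 dir=W
  3. router=(1,1) cycle=26 dir=N
  4. router=(1,2) cycle=28 dir=N
  5. router=(1,3) cycle=30 dir=N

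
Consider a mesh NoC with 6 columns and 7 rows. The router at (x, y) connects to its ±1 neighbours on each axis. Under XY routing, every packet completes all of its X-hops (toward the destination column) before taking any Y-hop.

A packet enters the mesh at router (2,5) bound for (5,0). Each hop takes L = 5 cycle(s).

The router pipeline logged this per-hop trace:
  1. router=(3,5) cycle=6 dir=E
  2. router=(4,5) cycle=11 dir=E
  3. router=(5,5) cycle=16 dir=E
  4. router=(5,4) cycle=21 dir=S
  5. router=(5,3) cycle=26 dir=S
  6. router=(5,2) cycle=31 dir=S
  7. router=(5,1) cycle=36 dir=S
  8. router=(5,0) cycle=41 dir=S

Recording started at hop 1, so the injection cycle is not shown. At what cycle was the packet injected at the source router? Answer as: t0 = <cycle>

t0 = 1

At hop 1 the cycle is 6; in general cyc_k = t0 + kL.
So t0 = 6 − 1·5 = 1.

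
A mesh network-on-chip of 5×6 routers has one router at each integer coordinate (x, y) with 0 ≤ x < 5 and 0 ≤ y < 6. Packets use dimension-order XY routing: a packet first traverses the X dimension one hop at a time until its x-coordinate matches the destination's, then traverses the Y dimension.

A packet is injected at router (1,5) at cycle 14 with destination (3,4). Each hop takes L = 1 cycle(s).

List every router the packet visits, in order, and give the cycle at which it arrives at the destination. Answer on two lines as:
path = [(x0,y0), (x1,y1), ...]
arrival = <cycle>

path = [(1,5), (2,5), (3,5), (3,4)]
arrival = 17

src (1,5)  cyc=14
E→(2,5)  cyc=15
E→(3,5)  cyc=16
S→(3,4)  cyc=17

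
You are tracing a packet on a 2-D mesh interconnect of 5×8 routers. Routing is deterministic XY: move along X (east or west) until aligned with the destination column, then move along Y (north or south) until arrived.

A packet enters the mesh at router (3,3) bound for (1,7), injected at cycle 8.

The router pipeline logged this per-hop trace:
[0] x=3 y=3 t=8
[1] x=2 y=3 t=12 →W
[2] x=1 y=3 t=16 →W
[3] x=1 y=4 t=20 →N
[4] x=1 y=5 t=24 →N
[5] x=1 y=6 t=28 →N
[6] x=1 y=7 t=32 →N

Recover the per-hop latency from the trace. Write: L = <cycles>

cyc[1] − cyc[0] = 12 − 8 = 4.
Each hop adds L, hence L = 4.

L = 4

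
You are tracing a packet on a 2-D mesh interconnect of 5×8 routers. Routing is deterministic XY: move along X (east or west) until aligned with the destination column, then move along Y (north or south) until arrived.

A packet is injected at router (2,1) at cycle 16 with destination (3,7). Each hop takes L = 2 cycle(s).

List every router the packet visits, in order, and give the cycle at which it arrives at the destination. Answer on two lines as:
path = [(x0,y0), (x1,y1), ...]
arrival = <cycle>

path = [(2,1), (3,1), (3,2), (3,3), (3,4), (3,5), (3,6), (3,7)]
arrival = 30

t=16: at (2,1)
t=18: at (3,1) after E
t=20: at (3,2) after N
t=22: at (3,3) after N
t=24: at (3,4) after N
t=26: at (3,5) after N
t=28: at (3,6) after N
t=30: at (3,7) after N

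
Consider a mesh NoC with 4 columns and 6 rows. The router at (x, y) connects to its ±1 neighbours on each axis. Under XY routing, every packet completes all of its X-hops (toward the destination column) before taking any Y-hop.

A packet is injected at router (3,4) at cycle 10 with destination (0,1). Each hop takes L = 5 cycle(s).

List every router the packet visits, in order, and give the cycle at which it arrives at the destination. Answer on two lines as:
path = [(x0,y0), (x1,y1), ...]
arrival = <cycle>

path = [(3,4), (2,4), (1,4), (0,4), (0,3), (0,2), (0,1)]
arrival = 40

  0. router=(3,4) cycle=10 (inject)
  1. router=(2,4) cycle=15 dir=W
  2. router=(1,4) cycle=20 dir=W
  3. router=(0,4) cycle=25 dir=W
  4. router=(0,3) cycle=30 dir=S
  5. router=(0,2) cycle=35 dir=S
  6. router=(0,1) cycle=40 dir=S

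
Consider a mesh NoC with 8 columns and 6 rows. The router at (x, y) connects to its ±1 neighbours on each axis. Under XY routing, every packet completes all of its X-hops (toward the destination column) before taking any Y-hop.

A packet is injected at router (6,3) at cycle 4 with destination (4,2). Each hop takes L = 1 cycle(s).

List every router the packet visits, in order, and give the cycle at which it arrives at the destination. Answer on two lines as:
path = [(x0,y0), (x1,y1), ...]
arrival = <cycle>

#0 — 6,3 | c4
#1 — 5,3 | c5 | W
#2 — 4,3 | c6 | W
#3 — 4,2 | c7 | S

path = [(6,3), (5,3), (4,3), (4,2)]
arrival = 7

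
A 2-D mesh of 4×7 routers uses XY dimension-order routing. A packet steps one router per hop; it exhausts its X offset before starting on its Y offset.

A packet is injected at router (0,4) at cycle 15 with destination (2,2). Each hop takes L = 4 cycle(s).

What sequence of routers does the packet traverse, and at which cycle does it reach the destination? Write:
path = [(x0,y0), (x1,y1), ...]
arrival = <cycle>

[0] x=0 y=4 t=15
[1] x=1 y=4 t=19 →E
[2] x=2 y=4 t=23 →E
[3] x=2 y=3 t=27 →S
[4] x=2 y=2 t=31 →S

path = [(0,4), (1,4), (2,4), (2,3), (2,2)]
arrival = 31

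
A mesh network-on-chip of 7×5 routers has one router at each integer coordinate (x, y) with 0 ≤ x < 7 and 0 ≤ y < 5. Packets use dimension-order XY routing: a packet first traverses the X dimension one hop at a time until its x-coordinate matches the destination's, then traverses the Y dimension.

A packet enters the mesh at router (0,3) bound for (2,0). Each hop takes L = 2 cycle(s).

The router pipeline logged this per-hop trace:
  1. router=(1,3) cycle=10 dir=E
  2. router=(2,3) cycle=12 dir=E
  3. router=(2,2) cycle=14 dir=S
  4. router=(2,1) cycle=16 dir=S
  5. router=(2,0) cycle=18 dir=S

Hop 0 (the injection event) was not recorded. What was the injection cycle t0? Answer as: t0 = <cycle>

cyc[1] = 10 and cyc[k] = t0 + k·L for every k.
Therefore t0 = 10 − L = 8.

t0 = 8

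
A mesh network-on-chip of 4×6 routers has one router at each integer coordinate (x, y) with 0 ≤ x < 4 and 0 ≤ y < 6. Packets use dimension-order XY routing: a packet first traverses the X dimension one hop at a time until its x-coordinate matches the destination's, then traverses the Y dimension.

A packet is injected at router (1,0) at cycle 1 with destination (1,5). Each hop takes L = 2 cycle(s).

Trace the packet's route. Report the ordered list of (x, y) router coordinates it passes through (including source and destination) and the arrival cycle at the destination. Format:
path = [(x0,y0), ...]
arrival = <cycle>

path = [(1,0), (1,1), (1,2), (1,3), (1,4), (1,5)]
arrival = 11

src (1,0)  cyc=1
N→(1,1)  cyc=3
N→(1,2)  cyc=5
N→(1,3)  cyc=7
N→(1,4)  cyc=9
N→(1,5)  cyc=11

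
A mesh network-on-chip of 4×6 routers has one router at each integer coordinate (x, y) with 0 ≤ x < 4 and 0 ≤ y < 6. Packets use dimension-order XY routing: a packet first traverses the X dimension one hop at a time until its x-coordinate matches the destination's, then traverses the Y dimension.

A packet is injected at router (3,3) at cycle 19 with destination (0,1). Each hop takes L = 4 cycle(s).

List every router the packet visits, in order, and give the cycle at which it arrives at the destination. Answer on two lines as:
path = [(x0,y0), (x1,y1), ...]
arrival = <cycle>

path = [(3,3), (2,3), (1,3), (0,3), (0,2), (0,1)]
arrival = 39

#0 — 3,3 | c19
#1 — 2,3 | c23 | W
#2 — 1,3 | c27 | W
#3 — 0,3 | c31 | W
#4 — 0,2 | c35 | S
#5 — 0,1 | c39 | S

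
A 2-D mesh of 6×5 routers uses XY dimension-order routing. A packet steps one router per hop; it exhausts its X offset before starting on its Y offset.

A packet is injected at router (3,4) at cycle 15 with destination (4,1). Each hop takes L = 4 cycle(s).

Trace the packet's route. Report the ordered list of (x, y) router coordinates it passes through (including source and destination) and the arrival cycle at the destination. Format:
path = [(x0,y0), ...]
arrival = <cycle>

#0 — 3,4 | c15
#1 — 4,4 | c19 | E
#2 — 4,3 | c23 | S
#3 — 4,2 | c27 | S
#4 — 4,1 | c31 | S

path = [(3,4), (4,4), (4,3), (4,2), (4,1)]
arrival = 31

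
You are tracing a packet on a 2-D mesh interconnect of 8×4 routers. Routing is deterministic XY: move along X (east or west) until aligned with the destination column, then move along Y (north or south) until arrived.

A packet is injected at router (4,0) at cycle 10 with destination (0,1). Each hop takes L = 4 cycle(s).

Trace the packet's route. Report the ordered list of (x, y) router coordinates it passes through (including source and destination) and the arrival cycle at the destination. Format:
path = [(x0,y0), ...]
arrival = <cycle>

path = [(4,0), (3,0), (2,0), (1,0), (0,0), (0,1)]
arrival = 30

src (4,0)  cyc=10
W→(3,0)  cyc=14
W→(2,0)  cyc=18
W→(1,0)  cyc=22
W→(0,0)  cyc=26
N→(0,1)  cyc=30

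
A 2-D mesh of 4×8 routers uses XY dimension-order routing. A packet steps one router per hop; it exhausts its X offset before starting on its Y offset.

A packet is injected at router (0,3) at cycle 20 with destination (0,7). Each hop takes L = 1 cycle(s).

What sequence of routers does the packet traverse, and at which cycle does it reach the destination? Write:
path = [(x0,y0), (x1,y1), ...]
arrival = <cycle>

t=20: at (0,3)
t=21: at (0,4) after N
t=22: at (0,5) after N
t=23: at (0,6) after N
t=24: at (0,7) after N

path = [(0,3), (0,4), (0,5), (0,6), (0,7)]
arrival = 24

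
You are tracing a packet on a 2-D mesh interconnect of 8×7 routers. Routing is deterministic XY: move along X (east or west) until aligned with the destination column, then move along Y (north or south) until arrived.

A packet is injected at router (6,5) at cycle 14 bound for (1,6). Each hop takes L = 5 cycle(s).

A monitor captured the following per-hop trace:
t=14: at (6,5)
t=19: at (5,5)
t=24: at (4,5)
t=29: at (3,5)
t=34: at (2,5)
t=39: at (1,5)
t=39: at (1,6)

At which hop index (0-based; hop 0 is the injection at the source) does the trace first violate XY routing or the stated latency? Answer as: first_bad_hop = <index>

[1] (-1,+0) / 5c ⇒ ok
[2] (-1,+0) / 5c ⇒ ok
[3] (-1,+0) / 5c ⇒ ok
[4] (-1,+0) / 5c ⇒ ok
[5] (-1,+0) / 5c ⇒ ok
[6] (+0,+1) / 0c ⇒ BAD: Δcyc=0≠L

first_bad_hop = 6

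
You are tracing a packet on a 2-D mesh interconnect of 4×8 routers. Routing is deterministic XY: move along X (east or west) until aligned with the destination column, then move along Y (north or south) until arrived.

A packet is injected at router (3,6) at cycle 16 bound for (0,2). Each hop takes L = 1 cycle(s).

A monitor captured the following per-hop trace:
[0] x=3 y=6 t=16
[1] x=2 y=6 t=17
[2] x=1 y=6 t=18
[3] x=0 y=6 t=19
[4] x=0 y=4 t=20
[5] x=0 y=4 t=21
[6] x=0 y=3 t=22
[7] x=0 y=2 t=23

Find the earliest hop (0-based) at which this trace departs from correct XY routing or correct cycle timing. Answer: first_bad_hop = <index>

hop 1: step (-1,+0), +1 cyc — ok
hop 2: step (-1,+0), +1 cyc — ok
hop 3: step (-1,+0), +1 cyc — ok
hop 4: step (+0,-2), +1 cyc — BAD: non-unit step

first_bad_hop = 4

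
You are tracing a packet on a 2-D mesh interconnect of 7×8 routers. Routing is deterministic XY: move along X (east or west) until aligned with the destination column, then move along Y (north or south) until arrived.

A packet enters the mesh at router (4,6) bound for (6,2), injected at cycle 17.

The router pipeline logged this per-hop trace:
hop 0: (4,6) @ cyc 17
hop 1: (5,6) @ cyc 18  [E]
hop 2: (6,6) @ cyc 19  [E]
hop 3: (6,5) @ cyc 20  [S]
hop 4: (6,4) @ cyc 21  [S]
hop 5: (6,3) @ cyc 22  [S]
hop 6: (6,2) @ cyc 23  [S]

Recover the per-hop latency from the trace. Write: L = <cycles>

From hop 0 (17) to hop 1 (18): +1 cycles.
That increment is L by definition: L = 1.

L = 1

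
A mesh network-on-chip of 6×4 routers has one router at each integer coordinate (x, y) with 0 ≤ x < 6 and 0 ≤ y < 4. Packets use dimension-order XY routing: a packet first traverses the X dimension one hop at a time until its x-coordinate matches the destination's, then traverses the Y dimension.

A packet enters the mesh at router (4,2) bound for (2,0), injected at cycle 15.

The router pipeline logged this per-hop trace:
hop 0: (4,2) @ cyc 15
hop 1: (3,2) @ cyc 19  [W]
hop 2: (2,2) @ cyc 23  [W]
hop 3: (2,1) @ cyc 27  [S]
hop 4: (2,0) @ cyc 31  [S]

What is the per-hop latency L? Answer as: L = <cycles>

cyc[1] − cyc[0] = 19 − 15 = 4.
Each hop adds L, hence L = 4.

L = 4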